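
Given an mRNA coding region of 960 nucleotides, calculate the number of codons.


codons = nucleotides / 3
codons = 960 / 3 = 320

320


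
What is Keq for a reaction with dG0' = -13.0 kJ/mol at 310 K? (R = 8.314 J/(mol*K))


Keq = exp(-dG0 * 1000 / (R * T))
Keq = exp(-(-13.0) * 1000 / (8.314 * 310))
Keq = 155.0829

155.0829


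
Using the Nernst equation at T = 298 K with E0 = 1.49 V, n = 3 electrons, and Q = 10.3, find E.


E = E0 - (RT/nF) * ln(Q)
E = 1.49 - (8.314 * 298 / (3 * 96485)) * ln(10.3)
E = 1.47 V

1.47 V


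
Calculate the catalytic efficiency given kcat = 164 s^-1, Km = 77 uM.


Catalytic efficiency = kcat / Km
= 164 / 77
= 2.1299 uM^-1*s^-1

2.1299 uM^-1*s^-1


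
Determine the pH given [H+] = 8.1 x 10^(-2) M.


pH = -log10([H+])
pH = -log10(8.1 x 10^(-2))
pH = 1.0915

1.0915


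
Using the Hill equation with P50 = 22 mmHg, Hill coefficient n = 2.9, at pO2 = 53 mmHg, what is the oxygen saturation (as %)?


Y = pO2^n / (P50^n + pO2^n)
Y = 53^2.9 / (22^2.9 + 53^2.9)
Y = 92.76%

92.76%


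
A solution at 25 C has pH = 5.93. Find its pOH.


pOH = 14 - pH
pOH = 14 - 5.93
pOH = 8.07

8.07


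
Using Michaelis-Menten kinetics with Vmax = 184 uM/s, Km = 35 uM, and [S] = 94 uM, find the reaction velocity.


v = Vmax * [S] / (Km + [S])
v = 184 * 94 / (35 + 94)
v = 134.0775 uM/s

134.0775 uM/s


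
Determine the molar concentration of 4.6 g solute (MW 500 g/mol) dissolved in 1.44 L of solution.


C = (mass / MW) / volume
C = (4.6 / 500) / 1.44
C = 0.0064 M

0.0064 M


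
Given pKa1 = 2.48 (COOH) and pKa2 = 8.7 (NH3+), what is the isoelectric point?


pI = (pKa1 + pKa2) / 2
pI = (2.48 + 8.7) / 2
pI = 5.59

5.59


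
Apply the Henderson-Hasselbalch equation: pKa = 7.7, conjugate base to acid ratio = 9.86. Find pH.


pH = pKa + log10([A-]/[HA])
pH = 7.7 + log10(9.86)
pH = 8.6939

8.6939


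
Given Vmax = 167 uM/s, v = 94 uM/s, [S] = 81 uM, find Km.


Km = [S] * (Vmax - v) / v
Km = 81 * (167 - 94) / 94
Km = 62.9043 uM

62.9043 uM


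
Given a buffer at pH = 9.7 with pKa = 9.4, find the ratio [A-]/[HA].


[A-]/[HA] = 10^(pH - pKa)
= 10^(9.7 - 9.4)
= 1.9953

1.9953


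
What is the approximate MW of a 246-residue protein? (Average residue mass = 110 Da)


MW = n_residues * 110 Da
MW = 246 * 110
MW = 27060 Da

27060 Da


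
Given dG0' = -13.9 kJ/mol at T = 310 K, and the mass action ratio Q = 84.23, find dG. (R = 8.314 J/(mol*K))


dG = dG0' + RT * ln(Q) / 1000
dG = -13.9 + 8.314 * 310 * ln(84.23) / 1000
dG = -2.4732 kJ/mol

-2.4732 kJ/mol


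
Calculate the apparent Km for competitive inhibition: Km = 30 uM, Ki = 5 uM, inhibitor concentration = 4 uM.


Km_app = Km * (1 + [I]/Ki)
Km_app = 30 * (1 + 4/5)
Km_app = 54.0 uM

54.0 uM


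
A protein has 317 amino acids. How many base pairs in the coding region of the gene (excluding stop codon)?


Each amino acid = 1 codon = 3 bp
bp = 317 * 3 = 951 bp

951 bp


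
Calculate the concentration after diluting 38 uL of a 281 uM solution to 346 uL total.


C2 = C1 * V1 / V2
C2 = 281 * 38 / 346
C2 = 30.8613 uM

30.8613 uM


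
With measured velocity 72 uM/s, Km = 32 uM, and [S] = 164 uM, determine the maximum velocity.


Vmax = v * (Km + [S]) / [S]
Vmax = 72 * (32 + 164) / 164
Vmax = 86.0488 uM/s

86.0488 uM/s


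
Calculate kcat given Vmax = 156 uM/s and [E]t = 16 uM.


kcat = Vmax / [E]t
kcat = 156 / 16
kcat = 9.75 s^-1

9.75 s^-1


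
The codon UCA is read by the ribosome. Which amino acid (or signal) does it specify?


Standard genetic code lookup.
Codon UCA -> Ser

Ser


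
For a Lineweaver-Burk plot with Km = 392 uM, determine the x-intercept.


x-intercept = -1/Km
= -1/392
= -0.0026 1/uM

-0.0026 1/uM


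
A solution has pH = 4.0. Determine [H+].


[H+] = 10^(-pH)
[H+] = 10^(-4.0)
[H+] = 1.000e-04 M

1.000e-04 M


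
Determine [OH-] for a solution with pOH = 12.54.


[OH-] = 10^(-pOH)
[OH-] = 10^(-12.54)
[OH-] = 2.884e-13 M

2.884e-13 M


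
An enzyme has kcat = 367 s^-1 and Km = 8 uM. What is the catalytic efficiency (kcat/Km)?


Catalytic efficiency = kcat / Km
= 367 / 8
= 45.875 uM^-1*s^-1

45.875 uM^-1*s^-1


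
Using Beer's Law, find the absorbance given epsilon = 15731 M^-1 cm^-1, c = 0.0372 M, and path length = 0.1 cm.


A = epsilon * c * l
A = 15731 * 0.0372 * 0.1
A = 58.5193

58.5193


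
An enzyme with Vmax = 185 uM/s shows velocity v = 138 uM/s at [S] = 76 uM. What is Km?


Km = [S] * (Vmax - v) / v
Km = 76 * (185 - 138) / 138
Km = 25.8841 uM

25.8841 uM


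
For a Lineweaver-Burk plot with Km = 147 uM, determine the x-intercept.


x-intercept = -1/Km
= -1/147
= -0.0068 1/uM

-0.0068 1/uM


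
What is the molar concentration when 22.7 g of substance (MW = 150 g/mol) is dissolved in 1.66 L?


C = (mass / MW) / volume
C = (22.7 / 150) / 1.66
C = 0.0912 M

0.0912 M


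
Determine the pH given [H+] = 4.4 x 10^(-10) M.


pH = -log10([H+])
pH = -log10(4.4 x 10^(-10))
pH = 9.3565

9.3565


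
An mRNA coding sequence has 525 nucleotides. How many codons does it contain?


codons = nucleotides / 3
codons = 525 / 3 = 175

175


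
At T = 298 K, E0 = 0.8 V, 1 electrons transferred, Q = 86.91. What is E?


E = E0 - (RT/nF) * ln(Q)
E = 0.8 - (8.314 * 298 / (1 * 96485)) * ln(86.91)
E = 0.6853 V

0.6853 V


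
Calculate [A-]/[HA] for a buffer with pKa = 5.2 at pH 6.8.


[A-]/[HA] = 10^(pH - pKa)
= 10^(6.8 - 5.2)
= 39.8107

39.8107


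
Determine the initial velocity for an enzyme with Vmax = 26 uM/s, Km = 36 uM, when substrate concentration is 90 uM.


v = Vmax * [S] / (Km + [S])
v = 26 * 90 / (36 + 90)
v = 18.5714 uM/s

18.5714 uM/s


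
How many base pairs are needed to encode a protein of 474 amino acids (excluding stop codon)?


Each amino acid = 1 codon = 3 bp
bp = 474 * 3 = 1422 bp

1422 bp


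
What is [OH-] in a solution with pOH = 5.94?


[OH-] = 10^(-pOH)
[OH-] = 10^(-5.94)
[OH-] = 1.148e-06 M

1.148e-06 M


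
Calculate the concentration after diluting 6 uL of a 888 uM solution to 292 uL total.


C2 = C1 * V1 / V2
C2 = 888 * 6 / 292
C2 = 18.2466 uM

18.2466 uM


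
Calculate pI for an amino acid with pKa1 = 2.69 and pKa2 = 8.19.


pI = (pKa1 + pKa2) / 2
pI = (2.69 + 8.19) / 2
pI = 5.44

5.44


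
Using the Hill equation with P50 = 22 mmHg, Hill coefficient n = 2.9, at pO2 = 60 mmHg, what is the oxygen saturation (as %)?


Y = pO2^n / (P50^n + pO2^n)
Y = 60^2.9 / (22^2.9 + 60^2.9)
Y = 94.83%

94.83%


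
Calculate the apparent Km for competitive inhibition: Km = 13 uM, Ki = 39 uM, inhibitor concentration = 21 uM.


Km_app = Km * (1 + [I]/Ki)
Km_app = 13 * (1 + 21/39)
Km_app = 20.0 uM

20.0 uM


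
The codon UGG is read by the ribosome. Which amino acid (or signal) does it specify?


Standard genetic code lookup.
Codon UGG -> Trp

Trp


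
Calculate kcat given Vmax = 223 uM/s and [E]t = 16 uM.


kcat = Vmax / [E]t
kcat = 223 / 16
kcat = 13.9375 s^-1

13.9375 s^-1


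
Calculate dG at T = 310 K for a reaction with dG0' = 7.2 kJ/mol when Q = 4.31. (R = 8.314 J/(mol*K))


dG = dG0' + RT * ln(Q) / 1000
dG = 7.2 + 8.314 * 310 * ln(4.31) / 1000
dG = 10.9653 kJ/mol

10.9653 kJ/mol


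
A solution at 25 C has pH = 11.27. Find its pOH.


pOH = 14 - pH
pOH = 14 - 11.27
pOH = 2.73

2.73


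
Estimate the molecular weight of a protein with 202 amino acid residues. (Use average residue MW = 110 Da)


MW = n_residues * 110 Da
MW = 202 * 110
MW = 22220 Da

22220 Da


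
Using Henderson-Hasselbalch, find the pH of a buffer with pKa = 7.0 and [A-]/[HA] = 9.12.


pH = pKa + log10([A-]/[HA])
pH = 7.0 + log10(9.12)
pH = 7.96

7.96


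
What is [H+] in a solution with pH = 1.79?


[H+] = 10^(-pH)
[H+] = 10^(-1.79)
[H+] = 0.0162 M

0.0162 M


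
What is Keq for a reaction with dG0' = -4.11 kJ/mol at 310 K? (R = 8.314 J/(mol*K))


Keq = exp(-dG0 * 1000 / (R * T))
Keq = exp(-(-4.11) * 1000 / (8.314 * 310))
Keq = 4.9267

4.9267


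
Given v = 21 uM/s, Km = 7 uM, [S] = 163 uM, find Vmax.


Vmax = v * (Km + [S]) / [S]
Vmax = 21 * (7 + 163) / 163
Vmax = 21.9018 uM/s

21.9018 uM/s


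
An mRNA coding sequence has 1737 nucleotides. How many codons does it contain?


codons = nucleotides / 3
codons = 1737 / 3 = 579

579


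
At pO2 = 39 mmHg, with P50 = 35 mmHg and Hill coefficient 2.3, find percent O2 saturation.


Y = pO2^n / (P50^n + pO2^n)
Y = 39^2.3 / (35^2.3 + 39^2.3)
Y = 56.19%

56.19%


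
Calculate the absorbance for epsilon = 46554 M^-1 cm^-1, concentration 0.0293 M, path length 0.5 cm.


A = epsilon * c * l
A = 46554 * 0.0293 * 0.5
A = 682.0161

682.0161


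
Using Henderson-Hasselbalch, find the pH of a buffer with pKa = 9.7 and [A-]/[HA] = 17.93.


pH = pKa + log10([A-]/[HA])
pH = 9.7 + log10(17.93)
pH = 10.9536

10.9536


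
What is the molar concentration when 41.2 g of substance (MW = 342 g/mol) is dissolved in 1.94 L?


C = (mass / MW) / volume
C = (41.2 / 342) / 1.94
C = 0.0621 M

0.0621 M


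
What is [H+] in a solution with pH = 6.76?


[H+] = 10^(-pH)
[H+] = 10^(-6.76)
[H+] = 1.738e-07 M

1.738e-07 M


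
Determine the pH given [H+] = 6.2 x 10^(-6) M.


pH = -log10([H+])
pH = -log10(6.2 x 10^(-6))
pH = 5.2076

5.2076


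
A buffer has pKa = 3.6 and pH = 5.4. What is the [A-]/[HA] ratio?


[A-]/[HA] = 10^(pH - pKa)
= 10^(5.4 - 3.6)
= 63.0957

63.0957


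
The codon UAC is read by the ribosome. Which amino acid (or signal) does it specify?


Standard genetic code lookup.
Codon UAC -> Tyr

Tyr


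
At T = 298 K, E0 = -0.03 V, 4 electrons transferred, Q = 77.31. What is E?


E = E0 - (RT/nF) * ln(Q)
E = -0.03 - (8.314 * 298 / (4 * 96485)) * ln(77.31)
E = -0.0579 V

-0.0579 V


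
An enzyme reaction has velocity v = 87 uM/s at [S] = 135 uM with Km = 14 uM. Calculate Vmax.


Vmax = v * (Km + [S]) / [S]
Vmax = 87 * (14 + 135) / 135
Vmax = 96.0222 uM/s

96.0222 uM/s


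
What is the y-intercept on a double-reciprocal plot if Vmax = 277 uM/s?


y-intercept = 1/Vmax
= 1/277
= 0.0036 s/uM

0.0036 s/uM


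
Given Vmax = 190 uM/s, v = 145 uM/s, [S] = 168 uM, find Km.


Km = [S] * (Vmax - v) / v
Km = 168 * (190 - 145) / 145
Km = 52.1379 uM

52.1379 uM


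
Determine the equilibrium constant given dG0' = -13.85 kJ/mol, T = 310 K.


Keq = exp(-dG0 * 1000 / (R * T))
Keq = exp(-(-13.85) * 1000 / (8.314 * 310))
Keq = 215.6717

215.6717


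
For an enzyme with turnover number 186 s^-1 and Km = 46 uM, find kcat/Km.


Catalytic efficiency = kcat / Km
= 186 / 46
= 4.0435 uM^-1*s^-1

4.0435 uM^-1*s^-1


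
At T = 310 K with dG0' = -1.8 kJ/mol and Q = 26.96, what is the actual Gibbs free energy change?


dG = dG0' + RT * ln(Q) / 1000
dG = -1.8 + 8.314 * 310 * ln(26.96) / 1000
dG = 6.6907 kJ/mol

6.6907 kJ/mol


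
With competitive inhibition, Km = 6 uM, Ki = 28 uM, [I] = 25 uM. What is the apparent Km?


Km_app = Km * (1 + [I]/Ki)
Km_app = 6 * (1 + 25/28)
Km_app = 11.3571 uM

11.3571 uM


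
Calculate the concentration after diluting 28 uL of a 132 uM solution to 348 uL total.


C2 = C1 * V1 / V2
C2 = 132 * 28 / 348
C2 = 10.6207 uM

10.6207 uM


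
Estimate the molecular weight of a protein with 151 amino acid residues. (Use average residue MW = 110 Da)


MW = n_residues * 110 Da
MW = 151 * 110
MW = 16610 Da

16610 Da


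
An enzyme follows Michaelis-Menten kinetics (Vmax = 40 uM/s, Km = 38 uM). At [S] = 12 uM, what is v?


v = Vmax * [S] / (Km + [S])
v = 40 * 12 / (38 + 12)
v = 9.6 uM/s

9.6 uM/s


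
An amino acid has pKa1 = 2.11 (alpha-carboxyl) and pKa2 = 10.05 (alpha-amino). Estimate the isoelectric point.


pI = (pKa1 + pKa2) / 2
pI = (2.11 + 10.05) / 2
pI = 6.08

6.08


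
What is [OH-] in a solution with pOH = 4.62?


[OH-] = 10^(-pOH)
[OH-] = 10^(-4.62)
[OH-] = 2.399e-05 M

2.399e-05 M


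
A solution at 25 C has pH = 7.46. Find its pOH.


pOH = 14 - pH
pOH = 14 - 7.46
pOH = 6.54

6.54


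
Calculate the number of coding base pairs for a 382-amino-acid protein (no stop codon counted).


Each amino acid = 1 codon = 3 bp
bp = 382 * 3 = 1146 bp

1146 bp


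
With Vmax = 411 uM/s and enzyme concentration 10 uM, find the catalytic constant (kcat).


kcat = Vmax / [E]t
kcat = 411 / 10
kcat = 41.1 s^-1

41.1 s^-1


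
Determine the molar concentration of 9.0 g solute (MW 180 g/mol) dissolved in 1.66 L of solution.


C = (mass / MW) / volume
C = (9.0 / 180) / 1.66
C = 0.0301 M

0.0301 M


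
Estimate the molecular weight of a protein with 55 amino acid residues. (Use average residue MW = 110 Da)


MW = n_residues * 110 Da
MW = 55 * 110
MW = 6050 Da

6050 Da


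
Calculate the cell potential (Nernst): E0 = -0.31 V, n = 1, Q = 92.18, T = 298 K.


E = E0 - (RT/nF) * ln(Q)
E = -0.31 - (8.314 * 298 / (1 * 96485)) * ln(92.18)
E = -0.4262 V

-0.4262 V


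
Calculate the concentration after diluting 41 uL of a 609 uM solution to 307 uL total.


C2 = C1 * V1 / V2
C2 = 609 * 41 / 307
C2 = 81.3322 uM

81.3322 uM


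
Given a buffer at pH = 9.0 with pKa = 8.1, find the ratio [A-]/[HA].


[A-]/[HA] = 10^(pH - pKa)
= 10^(9.0 - 8.1)
= 7.9433

7.9433


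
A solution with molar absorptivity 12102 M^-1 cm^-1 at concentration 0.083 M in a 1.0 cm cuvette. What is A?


A = epsilon * c * l
A = 12102 * 0.083 * 1.0
A = 1004.466

1004.466


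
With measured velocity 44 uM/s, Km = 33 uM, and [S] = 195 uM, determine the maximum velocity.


Vmax = v * (Km + [S]) / [S]
Vmax = 44 * (33 + 195) / 195
Vmax = 51.4462 uM/s

51.4462 uM/s


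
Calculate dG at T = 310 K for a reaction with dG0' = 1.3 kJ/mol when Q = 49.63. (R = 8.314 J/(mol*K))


dG = dG0' + RT * ln(Q) / 1000
dG = 1.3 + 8.314 * 310 * ln(49.63) / 1000
dG = 11.3635 kJ/mol

11.3635 kJ/mol


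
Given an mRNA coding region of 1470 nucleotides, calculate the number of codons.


codons = nucleotides / 3
codons = 1470 / 3 = 490

490


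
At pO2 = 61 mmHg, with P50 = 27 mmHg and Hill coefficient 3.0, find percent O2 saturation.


Y = pO2^n / (P50^n + pO2^n)
Y = 61^3.0 / (27^3.0 + 61^3.0)
Y = 92.02%

92.02%


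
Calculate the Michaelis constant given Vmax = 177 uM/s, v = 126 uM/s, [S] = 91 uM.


Km = [S] * (Vmax - v) / v
Km = 91 * (177 - 126) / 126
Km = 36.8333 uM

36.8333 uM


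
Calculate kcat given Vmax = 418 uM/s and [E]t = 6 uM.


kcat = Vmax / [E]t
kcat = 418 / 6
kcat = 69.6667 s^-1

69.6667 s^-1


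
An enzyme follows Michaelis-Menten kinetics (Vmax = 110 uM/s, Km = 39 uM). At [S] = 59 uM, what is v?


v = Vmax * [S] / (Km + [S])
v = 110 * 59 / (39 + 59)
v = 66.2245 uM/s

66.2245 uM/s


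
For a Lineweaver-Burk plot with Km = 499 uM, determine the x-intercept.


x-intercept = -1/Km
= -1/499
= -0.002 1/uM

-0.002 1/uM


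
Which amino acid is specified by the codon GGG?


Standard genetic code lookup.
Codon GGG -> Gly

Gly


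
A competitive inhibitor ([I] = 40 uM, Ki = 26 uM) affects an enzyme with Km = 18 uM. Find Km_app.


Km_app = Km * (1 + [I]/Ki)
Km_app = 18 * (1 + 40/26)
Km_app = 45.6923 uM

45.6923 uM


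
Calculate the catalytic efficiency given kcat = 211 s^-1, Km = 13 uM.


Catalytic efficiency = kcat / Km
= 211 / 13
= 16.2308 uM^-1*s^-1

16.2308 uM^-1*s^-1


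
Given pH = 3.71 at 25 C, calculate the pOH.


pOH = 14 - pH
pOH = 14 - 3.71
pOH = 10.29

10.29


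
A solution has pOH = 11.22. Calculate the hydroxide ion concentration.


[OH-] = 10^(-pOH)
[OH-] = 10^(-11.22)
[OH-] = 6.026e-12 M

6.026e-12 M


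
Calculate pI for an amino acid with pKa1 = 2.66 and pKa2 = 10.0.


pI = (pKa1 + pKa2) / 2
pI = (2.66 + 10.0) / 2
pI = 6.33

6.33


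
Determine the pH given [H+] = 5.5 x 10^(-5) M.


pH = -log10([H+])
pH = -log10(5.5 x 10^(-5))
pH = 4.2596

4.2596


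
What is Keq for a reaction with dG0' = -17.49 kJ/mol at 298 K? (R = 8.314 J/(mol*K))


Keq = exp(-dG0 * 1000 / (R * T))
Keq = exp(-(-17.49) * 1000 / (8.314 * 298))
Keq = 1163.666

1163.666


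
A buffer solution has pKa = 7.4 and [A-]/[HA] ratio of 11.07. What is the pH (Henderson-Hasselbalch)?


pH = pKa + log10([A-]/[HA])
pH = 7.4 + log10(11.07)
pH = 8.4441

8.4441


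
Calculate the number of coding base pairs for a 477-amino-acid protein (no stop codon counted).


Each amino acid = 1 codon = 3 bp
bp = 477 * 3 = 1431 bp

1431 bp


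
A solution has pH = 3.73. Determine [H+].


[H+] = 10^(-pH)
[H+] = 10^(-3.73)
[H+] = 1.862e-04 M

1.862e-04 M


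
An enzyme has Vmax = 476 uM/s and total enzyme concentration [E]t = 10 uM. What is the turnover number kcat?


kcat = Vmax / [E]t
kcat = 476 / 10
kcat = 47.6 s^-1

47.6 s^-1


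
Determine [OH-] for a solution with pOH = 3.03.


[OH-] = 10^(-pOH)
[OH-] = 10^(-3.03)
[OH-] = 9.333e-04 M

9.333e-04 M


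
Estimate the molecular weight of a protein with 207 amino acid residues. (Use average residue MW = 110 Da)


MW = n_residues * 110 Da
MW = 207 * 110
MW = 22770 Da

22770 Da


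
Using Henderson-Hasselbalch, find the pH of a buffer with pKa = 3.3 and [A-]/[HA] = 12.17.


pH = pKa + log10([A-]/[HA])
pH = 3.3 + log10(12.17)
pH = 4.3853

4.3853


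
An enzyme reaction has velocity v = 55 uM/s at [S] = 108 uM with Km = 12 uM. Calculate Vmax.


Vmax = v * (Km + [S]) / [S]
Vmax = 55 * (12 + 108) / 108
Vmax = 61.1111 uM/s

61.1111 uM/s


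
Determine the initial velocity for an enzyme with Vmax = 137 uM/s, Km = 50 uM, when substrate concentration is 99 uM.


v = Vmax * [S] / (Km + [S])
v = 137 * 99 / (50 + 99)
v = 91.0268 uM/s

91.0268 uM/s


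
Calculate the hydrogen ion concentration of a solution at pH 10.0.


[H+] = 10^(-pH)
[H+] = 10^(-10.0)
[H+] = 1.000e-10 M

1.000e-10 M


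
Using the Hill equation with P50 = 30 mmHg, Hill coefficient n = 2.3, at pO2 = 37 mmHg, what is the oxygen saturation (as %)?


Y = pO2^n / (P50^n + pO2^n)
Y = 37^2.3 / (30^2.3 + 37^2.3)
Y = 61.83%

61.83%


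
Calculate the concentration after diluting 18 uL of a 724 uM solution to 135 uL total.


C2 = C1 * V1 / V2
C2 = 724 * 18 / 135
C2 = 96.5333 uM

96.5333 uM


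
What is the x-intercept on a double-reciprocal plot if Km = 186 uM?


x-intercept = -1/Km
= -1/186
= -0.0054 1/uM

-0.0054 1/uM


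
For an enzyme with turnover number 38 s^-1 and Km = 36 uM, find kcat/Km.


Catalytic efficiency = kcat / Km
= 38 / 36
= 1.0556 uM^-1*s^-1

1.0556 uM^-1*s^-1


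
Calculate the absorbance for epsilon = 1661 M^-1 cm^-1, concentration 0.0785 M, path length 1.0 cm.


A = epsilon * c * l
A = 1661 * 0.0785 * 1.0
A = 130.3885

130.3885


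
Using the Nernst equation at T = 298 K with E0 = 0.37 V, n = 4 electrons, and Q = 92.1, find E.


E = E0 - (RT/nF) * ln(Q)
E = 0.37 - (8.314 * 298 / (4 * 96485)) * ln(92.1)
E = 0.341 V

0.341 V


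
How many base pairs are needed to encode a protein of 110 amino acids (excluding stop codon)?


Each amino acid = 1 codon = 3 bp
bp = 110 * 3 = 330 bp

330 bp


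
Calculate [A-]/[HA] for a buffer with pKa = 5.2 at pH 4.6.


[A-]/[HA] = 10^(pH - pKa)
= 10^(4.6 - 5.2)
= 0.2512

0.2512


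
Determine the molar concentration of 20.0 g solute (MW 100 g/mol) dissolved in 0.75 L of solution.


C = (mass / MW) / volume
C = (20.0 / 100) / 0.75
C = 0.2667 M

0.2667 M


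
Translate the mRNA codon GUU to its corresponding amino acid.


Standard genetic code lookup.
Codon GUU -> Val

Val


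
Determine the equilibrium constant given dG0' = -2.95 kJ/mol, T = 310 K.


Keq = exp(-dG0 * 1000 / (R * T))
Keq = exp(-(-2.95) * 1000 / (8.314 * 310))
Keq = 3.1412

3.1412


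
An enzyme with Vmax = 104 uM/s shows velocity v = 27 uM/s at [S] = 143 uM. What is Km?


Km = [S] * (Vmax - v) / v
Km = 143 * (104 - 27) / 27
Km = 407.8148 uM

407.8148 uM


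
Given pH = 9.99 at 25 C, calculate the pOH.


pOH = 14 - pH
pOH = 14 - 9.99
pOH = 4.01

4.01


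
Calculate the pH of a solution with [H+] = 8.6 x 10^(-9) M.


pH = -log10([H+])
pH = -log10(8.6 x 10^(-9))
pH = 8.0655

8.0655


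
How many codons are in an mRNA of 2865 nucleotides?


codons = nucleotides / 3
codons = 2865 / 3 = 955

955


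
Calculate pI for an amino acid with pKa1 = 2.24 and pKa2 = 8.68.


pI = (pKa1 + pKa2) / 2
pI = (2.24 + 8.68) / 2
pI = 5.46

5.46


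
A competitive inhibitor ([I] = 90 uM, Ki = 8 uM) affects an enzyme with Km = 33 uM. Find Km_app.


Km_app = Km * (1 + [I]/Ki)
Km_app = 33 * (1 + 90/8)
Km_app = 404.25 uM

404.25 uM


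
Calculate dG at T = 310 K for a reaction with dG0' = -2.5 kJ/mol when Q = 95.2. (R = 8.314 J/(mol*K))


dG = dG0' + RT * ln(Q) / 1000
dG = -2.5 + 8.314 * 310 * ln(95.2) / 1000
dG = 9.2423 kJ/mol

9.2423 kJ/mol


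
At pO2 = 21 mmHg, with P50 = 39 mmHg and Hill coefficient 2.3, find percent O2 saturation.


Y = pO2^n / (P50^n + pO2^n)
Y = 21^2.3 / (39^2.3 + 21^2.3)
Y = 19.41%

19.41%


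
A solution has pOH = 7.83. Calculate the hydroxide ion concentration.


[OH-] = 10^(-pOH)
[OH-] = 10^(-7.83)
[OH-] = 1.479e-08 M

1.479e-08 M


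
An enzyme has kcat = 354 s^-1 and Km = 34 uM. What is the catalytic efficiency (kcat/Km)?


Catalytic efficiency = kcat / Km
= 354 / 34
= 10.4118 uM^-1*s^-1

10.4118 uM^-1*s^-1


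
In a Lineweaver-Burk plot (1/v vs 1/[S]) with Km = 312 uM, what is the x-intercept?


x-intercept = -1/Km
= -1/312
= -0.0032 1/uM

-0.0032 1/uM


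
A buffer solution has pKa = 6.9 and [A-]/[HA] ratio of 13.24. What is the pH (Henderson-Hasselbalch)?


pH = pKa + log10([A-]/[HA])
pH = 6.9 + log10(13.24)
pH = 8.0219

8.0219


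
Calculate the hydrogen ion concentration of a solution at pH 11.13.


[H+] = 10^(-pH)
[H+] = 10^(-11.13)
[H+] = 7.413e-12 M

7.413e-12 M


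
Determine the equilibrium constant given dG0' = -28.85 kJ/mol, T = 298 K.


Keq = exp(-dG0 * 1000 / (R * T))
Keq = exp(-(-28.85) * 1000 / (8.314 * 298))
Keq = 114058.2798

114058.2798


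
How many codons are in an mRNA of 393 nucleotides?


codons = nucleotides / 3
codons = 393 / 3 = 131

131


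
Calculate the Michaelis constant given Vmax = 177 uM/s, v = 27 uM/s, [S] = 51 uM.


Km = [S] * (Vmax - v) / v
Km = 51 * (177 - 27) / 27
Km = 283.3333 uM

283.3333 uM


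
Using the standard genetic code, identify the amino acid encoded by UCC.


Standard genetic code lookup.
Codon UCC -> Ser

Ser


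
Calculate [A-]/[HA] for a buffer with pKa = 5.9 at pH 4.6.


[A-]/[HA] = 10^(pH - pKa)
= 10^(4.6 - 5.9)
= 0.0501

0.0501


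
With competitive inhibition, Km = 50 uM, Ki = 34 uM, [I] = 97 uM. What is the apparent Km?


Km_app = Km * (1 + [I]/Ki)
Km_app = 50 * (1 + 97/34)
Km_app = 192.6471 uM

192.6471 uM


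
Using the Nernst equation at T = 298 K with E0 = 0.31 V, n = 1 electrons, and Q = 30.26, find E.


E = E0 - (RT/nF) * ln(Q)
E = 0.31 - (8.314 * 298 / (1 * 96485)) * ln(30.26)
E = 0.2224 V

0.2224 V


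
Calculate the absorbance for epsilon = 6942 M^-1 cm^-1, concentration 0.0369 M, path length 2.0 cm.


A = epsilon * c * l
A = 6942 * 0.0369 * 2.0
A = 512.3196

512.3196


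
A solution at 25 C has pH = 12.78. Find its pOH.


pOH = 14 - pH
pOH = 14 - 12.78
pOH = 1.22

1.22


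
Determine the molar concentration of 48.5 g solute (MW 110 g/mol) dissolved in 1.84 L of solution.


C = (mass / MW) / volume
C = (48.5 / 110) / 1.84
C = 0.2396 M

0.2396 M


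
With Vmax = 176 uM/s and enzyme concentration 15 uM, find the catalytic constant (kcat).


kcat = Vmax / [E]t
kcat = 176 / 15
kcat = 11.7333 s^-1

11.7333 s^-1


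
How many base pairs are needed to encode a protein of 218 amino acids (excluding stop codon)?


Each amino acid = 1 codon = 3 bp
bp = 218 * 3 = 654 bp

654 bp


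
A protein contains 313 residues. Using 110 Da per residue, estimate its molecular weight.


MW = n_residues * 110 Da
MW = 313 * 110
MW = 34430 Da

34430 Da


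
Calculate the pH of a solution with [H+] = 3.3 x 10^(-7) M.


pH = -log10([H+])
pH = -log10(3.3 x 10^(-7))
pH = 6.4815

6.4815


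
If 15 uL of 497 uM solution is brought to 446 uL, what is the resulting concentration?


C2 = C1 * V1 / V2
C2 = 497 * 15 / 446
C2 = 16.7152 uM

16.7152 uM


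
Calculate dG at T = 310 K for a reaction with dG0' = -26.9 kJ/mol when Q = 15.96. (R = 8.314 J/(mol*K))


dG = dG0' + RT * ln(Q) / 1000
dG = -26.9 + 8.314 * 310 * ln(15.96) / 1000
dG = -19.7605 kJ/mol

-19.7605 kJ/mol


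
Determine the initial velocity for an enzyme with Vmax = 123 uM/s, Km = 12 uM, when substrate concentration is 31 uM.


v = Vmax * [S] / (Km + [S])
v = 123 * 31 / (12 + 31)
v = 88.6744 uM/s

88.6744 uM/s


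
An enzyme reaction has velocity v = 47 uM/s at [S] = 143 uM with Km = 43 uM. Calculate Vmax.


Vmax = v * (Km + [S]) / [S]
Vmax = 47 * (43 + 143) / 143
Vmax = 61.1329 uM/s

61.1329 uM/s


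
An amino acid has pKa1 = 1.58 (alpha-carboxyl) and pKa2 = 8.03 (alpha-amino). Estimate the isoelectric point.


pI = (pKa1 + pKa2) / 2
pI = (1.58 + 8.03) / 2
pI = 4.805

4.805


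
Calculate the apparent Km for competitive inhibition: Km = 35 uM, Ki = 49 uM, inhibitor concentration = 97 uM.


Km_app = Km * (1 + [I]/Ki)
Km_app = 35 * (1 + 97/49)
Km_app = 104.2857 uM

104.2857 uM


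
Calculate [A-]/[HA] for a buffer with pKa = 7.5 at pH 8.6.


[A-]/[HA] = 10^(pH - pKa)
= 10^(8.6 - 7.5)
= 12.5893

12.5893


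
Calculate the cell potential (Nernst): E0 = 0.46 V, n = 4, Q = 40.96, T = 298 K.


E = E0 - (RT/nF) * ln(Q)
E = 0.46 - (8.314 * 298 / (4 * 96485)) * ln(40.96)
E = 0.4362 V

0.4362 V


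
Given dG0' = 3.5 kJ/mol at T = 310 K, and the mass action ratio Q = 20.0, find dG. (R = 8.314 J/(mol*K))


dG = dG0' + RT * ln(Q) / 1000
dG = 3.5 + 8.314 * 310 * ln(20.0) / 1000
dG = 11.221 kJ/mol

11.221 kJ/mol


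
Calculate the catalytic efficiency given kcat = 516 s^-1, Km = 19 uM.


Catalytic efficiency = kcat / Km
= 516 / 19
= 27.1579 uM^-1*s^-1

27.1579 uM^-1*s^-1


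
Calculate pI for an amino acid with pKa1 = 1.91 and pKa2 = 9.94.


pI = (pKa1 + pKa2) / 2
pI = (1.91 + 9.94) / 2
pI = 5.925

5.925


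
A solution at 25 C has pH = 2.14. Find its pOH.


pOH = 14 - pH
pOH = 14 - 2.14
pOH = 11.86

11.86


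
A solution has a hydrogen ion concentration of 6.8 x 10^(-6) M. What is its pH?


pH = -log10([H+])
pH = -log10(6.8 x 10^(-6))
pH = 5.1675

5.1675


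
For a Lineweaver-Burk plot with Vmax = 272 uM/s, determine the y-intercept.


y-intercept = 1/Vmax
= 1/272
= 0.0037 s/uM

0.0037 s/uM


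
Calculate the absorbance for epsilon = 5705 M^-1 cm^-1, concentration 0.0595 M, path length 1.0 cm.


A = epsilon * c * l
A = 5705 * 0.0595 * 1.0
A = 339.4475

339.4475


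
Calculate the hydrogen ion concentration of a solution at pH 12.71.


[H+] = 10^(-pH)
[H+] = 10^(-12.71)
[H+] = 1.950e-13 M

1.950e-13 M


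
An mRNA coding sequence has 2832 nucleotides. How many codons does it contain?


codons = nucleotides / 3
codons = 2832 / 3 = 944

944


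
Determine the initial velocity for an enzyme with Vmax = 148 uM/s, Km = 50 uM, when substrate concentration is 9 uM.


v = Vmax * [S] / (Km + [S])
v = 148 * 9 / (50 + 9)
v = 22.5763 uM/s

22.5763 uM/s


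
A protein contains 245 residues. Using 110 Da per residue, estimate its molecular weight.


MW = n_residues * 110 Da
MW = 245 * 110
MW = 26950 Da

26950 Da


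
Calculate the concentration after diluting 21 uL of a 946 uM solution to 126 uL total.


C2 = C1 * V1 / V2
C2 = 946 * 21 / 126
C2 = 157.6667 uM

157.6667 uM


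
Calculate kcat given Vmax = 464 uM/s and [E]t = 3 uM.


kcat = Vmax / [E]t
kcat = 464 / 3
kcat = 154.6667 s^-1

154.6667 s^-1


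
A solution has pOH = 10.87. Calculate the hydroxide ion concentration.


[OH-] = 10^(-pOH)
[OH-] = 10^(-10.87)
[OH-] = 1.349e-11 M

1.349e-11 M


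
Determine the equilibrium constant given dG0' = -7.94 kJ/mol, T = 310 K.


Keq = exp(-dG0 * 1000 / (R * T))
Keq = exp(-(-7.94) * 1000 / (8.314 * 310))
Keq = 21.7735

21.7735


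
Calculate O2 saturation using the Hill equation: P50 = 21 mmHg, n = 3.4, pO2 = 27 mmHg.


Y = pO2^n / (P50^n + pO2^n)
Y = 27^3.4 / (21^3.4 + 27^3.4)
Y = 70.15%

70.15%


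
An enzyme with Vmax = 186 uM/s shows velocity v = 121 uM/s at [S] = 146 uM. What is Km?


Km = [S] * (Vmax - v) / v
Km = 146 * (186 - 121) / 121
Km = 78.4298 uM

78.4298 uM


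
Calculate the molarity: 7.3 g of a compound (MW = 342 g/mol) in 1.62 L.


C = (mass / MW) / volume
C = (7.3 / 342) / 1.62
C = 0.0132 M

0.0132 M


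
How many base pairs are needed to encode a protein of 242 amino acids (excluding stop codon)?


Each amino acid = 1 codon = 3 bp
bp = 242 * 3 = 726 bp

726 bp


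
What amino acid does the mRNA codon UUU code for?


Standard genetic code lookup.
Codon UUU -> Phe

Phe


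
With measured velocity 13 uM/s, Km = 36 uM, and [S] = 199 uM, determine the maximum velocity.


Vmax = v * (Km + [S]) / [S]
Vmax = 13 * (36 + 199) / 199
Vmax = 15.3518 uM/s

15.3518 uM/s


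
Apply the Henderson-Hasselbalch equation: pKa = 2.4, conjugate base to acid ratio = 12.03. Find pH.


pH = pKa + log10([A-]/[HA])
pH = 2.4 + log10(12.03)
pH = 3.4803

3.4803


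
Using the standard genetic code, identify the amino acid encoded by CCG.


Standard genetic code lookup.
Codon CCG -> Pro

Pro


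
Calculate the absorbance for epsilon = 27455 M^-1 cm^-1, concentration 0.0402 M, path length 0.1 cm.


A = epsilon * c * l
A = 27455 * 0.0402 * 0.1
A = 110.3691

110.3691


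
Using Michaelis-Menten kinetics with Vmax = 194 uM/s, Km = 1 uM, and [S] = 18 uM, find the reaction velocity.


v = Vmax * [S] / (Km + [S])
v = 194 * 18 / (1 + 18)
v = 183.7895 uM/s

183.7895 uM/s


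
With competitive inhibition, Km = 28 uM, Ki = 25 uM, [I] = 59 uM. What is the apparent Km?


Km_app = Km * (1 + [I]/Ki)
Km_app = 28 * (1 + 59/25)
Km_app = 94.08 uM

94.08 uM


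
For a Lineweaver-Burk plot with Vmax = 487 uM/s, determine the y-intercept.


y-intercept = 1/Vmax
= 1/487
= 0.0021 s/uM

0.0021 s/uM


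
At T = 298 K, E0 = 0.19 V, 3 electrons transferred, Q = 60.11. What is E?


E = E0 - (RT/nF) * ln(Q)
E = 0.19 - (8.314 * 298 / (3 * 96485)) * ln(60.11)
E = 0.1549 V

0.1549 V


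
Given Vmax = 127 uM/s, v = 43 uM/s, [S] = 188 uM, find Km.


Km = [S] * (Vmax - v) / v
Km = 188 * (127 - 43) / 43
Km = 367.2558 uM

367.2558 uM


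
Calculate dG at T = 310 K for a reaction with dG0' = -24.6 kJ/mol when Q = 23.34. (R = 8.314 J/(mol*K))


dG = dG0' + RT * ln(Q) / 1000
dG = -24.6 + 8.314 * 310 * ln(23.34) / 1000
dG = -16.4809 kJ/mol

-16.4809 kJ/mol


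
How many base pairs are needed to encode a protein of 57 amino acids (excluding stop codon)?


Each amino acid = 1 codon = 3 bp
bp = 57 * 3 = 171 bp

171 bp


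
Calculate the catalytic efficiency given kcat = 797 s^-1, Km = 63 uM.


Catalytic efficiency = kcat / Km
= 797 / 63
= 12.6508 uM^-1*s^-1

12.6508 uM^-1*s^-1


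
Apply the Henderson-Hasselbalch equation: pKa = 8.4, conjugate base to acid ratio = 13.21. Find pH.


pH = pKa + log10([A-]/[HA])
pH = 8.4 + log10(13.21)
pH = 9.5209

9.5209


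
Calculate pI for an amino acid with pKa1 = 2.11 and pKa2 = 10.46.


pI = (pKa1 + pKa2) / 2
pI = (2.11 + 10.46) / 2
pI = 6.285

6.285


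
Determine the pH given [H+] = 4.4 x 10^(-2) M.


pH = -log10([H+])
pH = -log10(4.4 x 10^(-2))
pH = 1.3565

1.3565


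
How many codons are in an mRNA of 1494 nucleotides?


codons = nucleotides / 3
codons = 1494 / 3 = 498

498


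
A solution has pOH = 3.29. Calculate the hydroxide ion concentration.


[OH-] = 10^(-pOH)
[OH-] = 10^(-3.29)
[OH-] = 5.129e-04 M

5.129e-04 M


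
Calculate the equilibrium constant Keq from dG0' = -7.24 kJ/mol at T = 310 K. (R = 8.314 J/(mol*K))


Keq = exp(-dG0 * 1000 / (R * T))
Keq = exp(-(-7.24) * 1000 / (8.314 * 310))
Keq = 16.5949

16.5949


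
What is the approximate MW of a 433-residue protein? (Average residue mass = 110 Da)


MW = n_residues * 110 Da
MW = 433 * 110
MW = 47630 Da

47630 Da


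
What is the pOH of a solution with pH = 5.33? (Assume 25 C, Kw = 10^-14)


pOH = 14 - pH
pOH = 14 - 5.33
pOH = 8.67

8.67


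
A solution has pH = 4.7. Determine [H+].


[H+] = 10^(-pH)
[H+] = 10^(-4.7)
[H+] = 1.995e-05 M

1.995e-05 M


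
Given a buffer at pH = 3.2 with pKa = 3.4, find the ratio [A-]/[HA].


[A-]/[HA] = 10^(pH - pKa)
= 10^(3.2 - 3.4)
= 0.631

0.631


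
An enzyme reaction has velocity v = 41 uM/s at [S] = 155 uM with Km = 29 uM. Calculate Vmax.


Vmax = v * (Km + [S]) / [S]
Vmax = 41 * (29 + 155) / 155
Vmax = 48.671 uM/s

48.671 uM/s


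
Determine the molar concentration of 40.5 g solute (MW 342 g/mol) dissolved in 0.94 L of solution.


C = (mass / MW) / volume
C = (40.5 / 342) / 0.94
C = 0.126 M

0.126 M


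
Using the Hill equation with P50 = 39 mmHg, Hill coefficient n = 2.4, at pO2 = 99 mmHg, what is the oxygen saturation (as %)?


Y = pO2^n / (P50^n + pO2^n)
Y = 99^2.4 / (39^2.4 + 99^2.4)
Y = 90.34%

90.34%


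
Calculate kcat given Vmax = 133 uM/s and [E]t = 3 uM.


kcat = Vmax / [E]t
kcat = 133 / 3
kcat = 44.3333 s^-1

44.3333 s^-1


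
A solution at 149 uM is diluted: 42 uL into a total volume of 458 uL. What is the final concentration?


C2 = C1 * V1 / V2
C2 = 149 * 42 / 458
C2 = 13.6638 uM

13.6638 uM


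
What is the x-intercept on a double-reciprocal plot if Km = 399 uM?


x-intercept = -1/Km
= -1/399
= -0.0025 1/uM

-0.0025 1/uM


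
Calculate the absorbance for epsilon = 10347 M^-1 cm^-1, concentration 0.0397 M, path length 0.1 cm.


A = epsilon * c * l
A = 10347 * 0.0397 * 0.1
A = 41.0776

41.0776


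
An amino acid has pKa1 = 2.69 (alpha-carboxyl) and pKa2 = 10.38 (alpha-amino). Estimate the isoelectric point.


pI = (pKa1 + pKa2) / 2
pI = (2.69 + 10.38) / 2
pI = 6.535

6.535


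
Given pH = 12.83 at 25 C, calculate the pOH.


pOH = 14 - pH
pOH = 14 - 12.83
pOH = 1.17

1.17


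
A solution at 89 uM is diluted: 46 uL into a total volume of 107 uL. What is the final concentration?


C2 = C1 * V1 / V2
C2 = 89 * 46 / 107
C2 = 38.2617 uM

38.2617 uM


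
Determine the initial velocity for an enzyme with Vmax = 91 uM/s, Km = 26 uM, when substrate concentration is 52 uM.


v = Vmax * [S] / (Km + [S])
v = 91 * 52 / (26 + 52)
v = 60.6667 uM/s

60.6667 uM/s


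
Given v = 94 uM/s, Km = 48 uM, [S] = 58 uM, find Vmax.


Vmax = v * (Km + [S]) / [S]
Vmax = 94 * (48 + 58) / 58
Vmax = 171.7931 uM/s

171.7931 uM/s


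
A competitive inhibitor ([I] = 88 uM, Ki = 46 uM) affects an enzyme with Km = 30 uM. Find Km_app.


Km_app = Km * (1 + [I]/Ki)
Km_app = 30 * (1 + 88/46)
Km_app = 87.3913 uM

87.3913 uM


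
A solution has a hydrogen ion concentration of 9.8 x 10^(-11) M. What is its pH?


pH = -log10([H+])
pH = -log10(9.8 x 10^(-11))
pH = 10.0088

10.0088


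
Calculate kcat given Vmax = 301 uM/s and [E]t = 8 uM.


kcat = Vmax / [E]t
kcat = 301 / 8
kcat = 37.625 s^-1

37.625 s^-1


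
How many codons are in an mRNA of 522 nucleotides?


codons = nucleotides / 3
codons = 522 / 3 = 174

174


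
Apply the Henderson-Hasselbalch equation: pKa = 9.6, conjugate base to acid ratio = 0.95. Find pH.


pH = pKa + log10([A-]/[HA])
pH = 9.6 + log10(0.95)
pH = 9.5777

9.5777


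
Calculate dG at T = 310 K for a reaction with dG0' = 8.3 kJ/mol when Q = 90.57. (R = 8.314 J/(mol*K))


dG = dG0' + RT * ln(Q) / 1000
dG = 8.3 + 8.314 * 310 * ln(90.57) / 1000
dG = 19.9138 kJ/mol

19.9138 kJ/mol


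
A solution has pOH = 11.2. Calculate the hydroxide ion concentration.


[OH-] = 10^(-pOH)
[OH-] = 10^(-11.2)
[OH-] = 6.310e-12 M

6.310e-12 M


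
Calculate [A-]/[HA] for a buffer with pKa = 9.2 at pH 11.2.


[A-]/[HA] = 10^(pH - pKa)
= 10^(11.2 - 9.2)
= 100.0

100.0


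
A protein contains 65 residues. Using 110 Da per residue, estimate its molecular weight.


MW = n_residues * 110 Da
MW = 65 * 110
MW = 7150 Da

7150 Da


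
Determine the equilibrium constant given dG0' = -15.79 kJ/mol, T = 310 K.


Keq = exp(-dG0 * 1000 / (R * T))
Keq = exp(-(-15.79) * 1000 / (8.314 * 310))
Keq = 457.8179

457.8179


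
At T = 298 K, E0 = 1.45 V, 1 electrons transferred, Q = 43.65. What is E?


E = E0 - (RT/nF) * ln(Q)
E = 1.45 - (8.314 * 298 / (1 * 96485)) * ln(43.65)
E = 1.353 V

1.353 V


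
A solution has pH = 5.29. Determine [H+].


[H+] = 10^(-pH)
[H+] = 10^(-5.29)
[H+] = 5.129e-06 M

5.129e-06 M


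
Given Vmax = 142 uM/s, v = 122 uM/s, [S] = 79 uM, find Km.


Km = [S] * (Vmax - v) / v
Km = 79 * (142 - 122) / 122
Km = 12.9508 uM

12.9508 uM


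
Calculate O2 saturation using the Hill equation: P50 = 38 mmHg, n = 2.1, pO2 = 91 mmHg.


Y = pO2^n / (P50^n + pO2^n)
Y = 91^2.1 / (38^2.1 + 91^2.1)
Y = 86.22%

86.22%


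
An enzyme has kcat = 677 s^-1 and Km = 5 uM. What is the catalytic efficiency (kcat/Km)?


Catalytic efficiency = kcat / Km
= 677 / 5
= 135.4 uM^-1*s^-1

135.4 uM^-1*s^-1


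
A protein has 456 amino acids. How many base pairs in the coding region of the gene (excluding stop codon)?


Each amino acid = 1 codon = 3 bp
bp = 456 * 3 = 1368 bp

1368 bp


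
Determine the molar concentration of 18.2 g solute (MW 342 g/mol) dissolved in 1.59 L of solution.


C = (mass / MW) / volume
C = (18.2 / 342) / 1.59
C = 0.0335 M

0.0335 M


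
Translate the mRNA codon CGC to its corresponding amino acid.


Standard genetic code lookup.
Codon CGC -> Arg

Arg


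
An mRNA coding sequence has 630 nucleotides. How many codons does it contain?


codons = nucleotides / 3
codons = 630 / 3 = 210

210


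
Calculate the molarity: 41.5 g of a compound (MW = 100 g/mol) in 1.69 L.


C = (mass / MW) / volume
C = (41.5 / 100) / 1.69
C = 0.2456 M

0.2456 M


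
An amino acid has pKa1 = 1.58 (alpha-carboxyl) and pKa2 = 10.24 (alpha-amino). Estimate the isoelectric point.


pI = (pKa1 + pKa2) / 2
pI = (1.58 + 10.24) / 2
pI = 5.91

5.91


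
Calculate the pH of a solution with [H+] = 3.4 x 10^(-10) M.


pH = -log10([H+])
pH = -log10(3.4 x 10^(-10))
pH = 9.4685

9.4685


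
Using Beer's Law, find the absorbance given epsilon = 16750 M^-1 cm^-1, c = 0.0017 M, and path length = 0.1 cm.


A = epsilon * c * l
A = 16750 * 0.0017 * 0.1
A = 2.8475

2.8475


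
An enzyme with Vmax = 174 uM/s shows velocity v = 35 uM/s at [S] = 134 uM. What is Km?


Km = [S] * (Vmax - v) / v
Km = 134 * (174 - 35) / 35
Km = 532.1714 uM

532.1714 uM


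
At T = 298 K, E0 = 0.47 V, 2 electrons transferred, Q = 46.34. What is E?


E = E0 - (RT/nF) * ln(Q)
E = 0.47 - (8.314 * 298 / (2 * 96485)) * ln(46.34)
E = 0.4207 V

0.4207 V


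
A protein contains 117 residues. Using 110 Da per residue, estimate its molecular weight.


MW = n_residues * 110 Da
MW = 117 * 110
MW = 12870 Da

12870 Da


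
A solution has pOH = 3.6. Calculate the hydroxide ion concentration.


[OH-] = 10^(-pOH)
[OH-] = 10^(-3.6)
[OH-] = 2.512e-04 M

2.512e-04 M


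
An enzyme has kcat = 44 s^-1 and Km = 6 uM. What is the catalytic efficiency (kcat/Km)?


Catalytic efficiency = kcat / Km
= 44 / 6
= 7.3333 uM^-1*s^-1

7.3333 uM^-1*s^-1


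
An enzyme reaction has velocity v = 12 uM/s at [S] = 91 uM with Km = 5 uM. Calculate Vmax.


Vmax = v * (Km + [S]) / [S]
Vmax = 12 * (5 + 91) / 91
Vmax = 12.6593 uM/s

12.6593 uM/s


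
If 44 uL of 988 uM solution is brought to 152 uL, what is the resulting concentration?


C2 = C1 * V1 / V2
C2 = 988 * 44 / 152
C2 = 286.0 uM

286.0 uM
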